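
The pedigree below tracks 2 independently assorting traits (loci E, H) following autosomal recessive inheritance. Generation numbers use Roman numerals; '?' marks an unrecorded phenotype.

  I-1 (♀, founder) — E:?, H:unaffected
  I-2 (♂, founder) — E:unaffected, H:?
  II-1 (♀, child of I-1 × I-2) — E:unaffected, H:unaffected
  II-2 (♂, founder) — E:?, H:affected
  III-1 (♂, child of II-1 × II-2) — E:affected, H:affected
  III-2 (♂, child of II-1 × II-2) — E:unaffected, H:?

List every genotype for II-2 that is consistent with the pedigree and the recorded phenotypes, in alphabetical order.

II-2 ∈ {Ee hh, ee hh}

E/I-1 ? ·: EE|Ee|ee
E/I-2 un ·: EE|Ee
E/II-1 un I-1×I-2: Ee
E/II-2 ? ·: Ee|ee
E/III-1 aff II-1×II-2: ee
E/III-2 un II-1×II-2: EE|Ee
⇒ E over [I-1,I-2,II-1,II-2,III-1,III-2]: 15 consistent
H/I-1 un ·: HH|Hh
H/I-2 ? ·: HH|Hh|hh
H/II-1 un I-1×I-2: Hh
H/II-2 aff ·: hh
H/III-1 aff II-1×II-2: hh
H/III-2 ? II-1×II-2: Hh|hh
⇒ H over [I-1,I-2,II-1,II-2,III-1,III-2]: 10 consistent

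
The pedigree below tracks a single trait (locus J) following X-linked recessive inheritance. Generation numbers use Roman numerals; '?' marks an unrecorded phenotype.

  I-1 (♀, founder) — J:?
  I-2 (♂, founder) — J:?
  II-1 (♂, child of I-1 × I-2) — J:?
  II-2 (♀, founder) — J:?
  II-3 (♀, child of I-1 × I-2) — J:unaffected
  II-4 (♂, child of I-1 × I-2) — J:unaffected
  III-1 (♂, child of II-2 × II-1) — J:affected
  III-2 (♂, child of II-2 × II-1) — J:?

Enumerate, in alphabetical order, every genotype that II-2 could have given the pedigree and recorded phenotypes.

II-2 ∈ {X^JX^j, X^jX^j}

J/I-1 ? ·: X^JX^J|X^JX^j
J/I-2 ? ·: X^JY|X^jY
J/II-1 ? I-1×I-2: X^JY|X^jY
J/II-2 ? ·: X^JX^j|X^jX^j
J/II-3 un I-1×I-2: X^JX^J|X^JX^j
J/II-4 un I-1×I-2: X^JY
J/III-1 aff II-2×II-1: X^jY
J/III-2 ? II-2×II-1: X^JY|X^jY
⇒ J over [I-1,I-2,II-1,II-2,II-3,II-4,III-1,III-2]: 24 consistent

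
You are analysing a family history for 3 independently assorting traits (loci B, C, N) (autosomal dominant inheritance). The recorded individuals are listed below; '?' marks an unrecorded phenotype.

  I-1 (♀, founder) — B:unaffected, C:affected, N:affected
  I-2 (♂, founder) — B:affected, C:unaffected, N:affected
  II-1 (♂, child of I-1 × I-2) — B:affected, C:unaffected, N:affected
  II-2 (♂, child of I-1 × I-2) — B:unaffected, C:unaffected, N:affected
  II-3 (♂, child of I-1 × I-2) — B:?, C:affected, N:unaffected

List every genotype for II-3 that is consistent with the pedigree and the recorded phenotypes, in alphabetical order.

II-3 ∈ {Bb Cc nn, bb Cc nn}

B/I-1 un ·: bb
B/I-2 aff ·: Bb
B/II-1 aff I-1×I-2: Bb
B/II-2 un I-1×I-2: bb
B/II-3 ? I-1×I-2: bb|Bb
⇒ B over [I-1,I-2,II-1,II-2,II-3]: 2 consistent
C/I-1 aff ·: Cc
C/I-2 un ·: cc
C/II-1 un I-1×I-2: cc
C/II-2 un I-1×I-2: cc
C/II-3 aff I-1×I-2: Cc
⇒ C over [I-1,I-2,II-1,II-2,II-3]: 1 consistent
N/I-1 aff ·: Nn
N/I-2 aff ·: Nn
N/II-1 aff I-1×I-2: Nn|NN
N/II-2 aff I-1×I-2: Nn|NN
N/II-3 un I-1×I-2: nn
⇒ N over [I-1,I-2,II-1,II-2,II-3]: 4 consistent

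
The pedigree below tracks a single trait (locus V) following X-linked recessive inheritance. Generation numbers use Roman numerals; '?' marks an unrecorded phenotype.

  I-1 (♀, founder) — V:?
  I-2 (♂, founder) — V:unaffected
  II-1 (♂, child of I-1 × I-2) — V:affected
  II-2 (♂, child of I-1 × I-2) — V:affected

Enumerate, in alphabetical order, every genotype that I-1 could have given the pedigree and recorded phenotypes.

I-1 ∈ {X^VX^v, X^vX^v}

V/I-1 ? ·: X^VX^v|X^vX^v
V/I-2 un ·: X^VY
V/II-1 aff I-1×I-2: X^vY
V/II-2 aff I-1×I-2: X^vY
⇒ V over [I-1,I-2,II-1,II-2]: 2 consistent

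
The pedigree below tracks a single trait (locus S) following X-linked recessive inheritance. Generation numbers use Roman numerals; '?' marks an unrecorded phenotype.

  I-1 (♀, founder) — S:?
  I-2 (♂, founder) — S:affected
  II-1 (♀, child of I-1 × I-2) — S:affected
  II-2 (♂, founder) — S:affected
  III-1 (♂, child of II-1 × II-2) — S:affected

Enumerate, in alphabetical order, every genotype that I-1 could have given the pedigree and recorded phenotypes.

S/I-1 ? ·: X^SX^s|X^sX^s
S/I-2 aff ·: X^sY
S/II-1 aff I-1×I-2: X^sX^s
S/II-2 aff ·: X^sY
S/III-1 aff II-1×II-2: X^sY
⇒ S over [I-1,I-2,II-1,II-2,III-1]: 2 consistent

I-1 ∈ {X^SX^s, X^sX^s}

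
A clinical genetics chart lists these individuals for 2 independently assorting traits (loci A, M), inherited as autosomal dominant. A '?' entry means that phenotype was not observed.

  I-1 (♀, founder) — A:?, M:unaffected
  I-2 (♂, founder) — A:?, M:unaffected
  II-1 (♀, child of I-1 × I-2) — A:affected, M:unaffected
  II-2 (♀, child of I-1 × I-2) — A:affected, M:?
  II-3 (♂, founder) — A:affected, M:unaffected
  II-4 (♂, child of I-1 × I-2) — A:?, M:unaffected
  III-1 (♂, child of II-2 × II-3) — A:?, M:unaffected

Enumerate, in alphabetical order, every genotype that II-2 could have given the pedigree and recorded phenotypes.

A/I-1 ? ·: aa|Aa|AA
A/I-2 ? ·: aa|Aa|AA
A/II-1 aff I-1×I-2: Aa|AA
A/II-2 aff I-1×I-2: Aa|AA
A/II-3 aff ·: Aa|AA
A/II-4 ? I-1×I-2: aa|Aa|AA
A/III-1 ? II-2×II-3: aa|Aa|AA
⇒ A over [I-1,I-2,II-1,II-2,II-3,II-4,III-1]: 145 consistent
M/I-1 un ·: mm
M/I-2 un ·: mm
M/II-1 un I-1×I-2: mm
M/II-2 ? I-1×I-2: mm
M/II-3 un ·: mm
M/II-4 un I-1×I-2: mm
M/III-1 un II-2×II-3: mm
⇒ M over [I-1,I-2,II-1,II-2,II-3,II-4,III-1]: 1 consistent

II-2 ∈ {AA mm, Aa mm}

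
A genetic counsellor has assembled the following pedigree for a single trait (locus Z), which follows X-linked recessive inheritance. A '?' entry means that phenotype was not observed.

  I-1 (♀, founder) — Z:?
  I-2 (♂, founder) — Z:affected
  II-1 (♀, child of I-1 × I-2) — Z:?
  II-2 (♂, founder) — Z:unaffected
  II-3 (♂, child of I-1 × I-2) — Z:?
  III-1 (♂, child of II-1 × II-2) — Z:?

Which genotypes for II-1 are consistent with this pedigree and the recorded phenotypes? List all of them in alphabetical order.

II-1 ∈ {X^ZX^z, X^zX^z}

Z/I-1 ? ·: X^ZX^Z|X^ZX^z|X^zX^z
Z/I-2 aff ·: X^zY
Z/II-1 ? I-1×I-2: X^ZX^z|X^zX^z
Z/II-2 un ·: X^ZY
Z/II-3 ? I-1×I-2: X^ZY|X^zY
Z/III-1 ? II-1×II-2: X^ZY|X^zY
⇒ Z over [I-1,I-2,II-1,II-2,II-3,III-1]: 9 consistent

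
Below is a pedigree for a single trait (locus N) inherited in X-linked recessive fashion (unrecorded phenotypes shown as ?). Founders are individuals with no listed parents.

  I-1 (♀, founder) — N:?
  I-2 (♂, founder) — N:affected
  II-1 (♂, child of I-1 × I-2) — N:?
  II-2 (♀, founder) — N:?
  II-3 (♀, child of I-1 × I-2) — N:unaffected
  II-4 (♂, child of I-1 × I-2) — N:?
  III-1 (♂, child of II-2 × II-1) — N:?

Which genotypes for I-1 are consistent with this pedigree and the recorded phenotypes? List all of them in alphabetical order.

N/I-1 ? ·: X^NX^N|X^NX^n
N/I-2 aff ·: X^nY
N/II-1 ? I-1×I-2: X^NY|X^nY
N/II-2 ? ·: X^NX^N|X^NX^n|X^nX^n
N/II-3 un I-1×I-2: X^NX^n
N/II-4 ? I-1×I-2: X^NY|X^nY
N/III-1 ? II-2×II-1: X^NY|X^nY
⇒ N over [I-1,I-2,II-1,II-2,II-3,II-4,III-1]: 20 consistent

I-1 ∈ {X^NX^N, X^NX^n}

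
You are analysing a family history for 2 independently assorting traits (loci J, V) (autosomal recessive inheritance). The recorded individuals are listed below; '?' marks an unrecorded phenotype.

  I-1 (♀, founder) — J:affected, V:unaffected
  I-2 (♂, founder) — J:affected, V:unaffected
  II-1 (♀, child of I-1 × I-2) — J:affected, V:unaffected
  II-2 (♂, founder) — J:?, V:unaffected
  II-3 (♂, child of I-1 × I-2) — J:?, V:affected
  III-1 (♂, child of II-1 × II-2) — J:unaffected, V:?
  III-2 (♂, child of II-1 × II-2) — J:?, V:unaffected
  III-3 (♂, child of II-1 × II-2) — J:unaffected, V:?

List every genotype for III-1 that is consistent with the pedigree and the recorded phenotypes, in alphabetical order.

III-1 ∈ {Jj VV, Jj Vv, Jj vv}

J/I-1 aff ·: jj
J/I-2 aff ·: jj
J/II-1 aff I-1×I-2: jj
J/II-2 ? ·: JJ|Jj
J/II-3 ? I-1×I-2: jj
J/III-1 un II-1×II-2: Jj
J/III-2 ? II-1×II-2: Jj|jj
J/III-3 un II-1×II-2: Jj
⇒ J over [I-1,I-2,II-1,II-2,II-3,III-1,III-2,III-3]: 3 consistent
V/I-1 un ·: Vv
V/I-2 un ·: Vv
V/II-1 un I-1×I-2: VV|Vv
V/II-2 un ·: VV|Vv
V/II-3 aff I-1×I-2: vv
V/III-1 ? II-1×II-2: VV|Vv|vv
V/III-2 un II-1×II-2: VV|Vv
V/III-3 ? II-1×II-2: VV|Vv|vv
⇒ V over [I-1,I-2,II-1,II-2,II-3,III-1,III-2,III-3]: 35 consistent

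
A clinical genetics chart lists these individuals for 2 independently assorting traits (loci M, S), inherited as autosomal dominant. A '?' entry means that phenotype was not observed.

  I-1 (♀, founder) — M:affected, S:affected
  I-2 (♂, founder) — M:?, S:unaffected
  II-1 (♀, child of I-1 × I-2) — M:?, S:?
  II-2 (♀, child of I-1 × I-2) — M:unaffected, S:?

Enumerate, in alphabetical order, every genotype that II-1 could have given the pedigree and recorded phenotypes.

II-1 ∈ {MM Ss, MM ss, Mm Ss, Mm ss, mm Ss, mm ss}

M/I-1 aff ·: Mm
M/I-2 ? ·: mm|Mm
M/II-1 ? I-1×I-2: mm|Mm|MM
M/II-2 un I-1×I-2: mm
⇒ M over [I-1,I-2,II-1,II-2]: 5 consistent
S/I-1 aff ·: Ss|SS
S/I-2 un ·: ss
S/II-1 ? I-1×I-2: ss|Ss
S/II-2 ? I-1×I-2: ss|Ss
⇒ S over [I-1,I-2,II-1,II-2]: 5 consistent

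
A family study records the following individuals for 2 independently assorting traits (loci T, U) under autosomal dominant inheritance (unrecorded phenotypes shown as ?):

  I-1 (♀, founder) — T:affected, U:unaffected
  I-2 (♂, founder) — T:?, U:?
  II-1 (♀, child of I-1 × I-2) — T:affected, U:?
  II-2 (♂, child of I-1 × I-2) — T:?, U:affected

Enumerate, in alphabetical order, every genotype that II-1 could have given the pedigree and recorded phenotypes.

II-1 ∈ {TT Uu, TT uu, Tt Uu, Tt uu}

T/I-1 aff ·: Tt|TT
T/I-2 ? ·: tt|Tt|TT
T/II-1 aff I-1×I-2: Tt|TT
T/II-2 ? I-1×I-2: tt|Tt|TT
⇒ T over [I-1,I-2,II-1,II-2]: 18 consistent
U/I-1 un ·: uu
U/I-2 ? ·: Uu|UU
U/II-1 ? I-1×I-2: uu|Uu
U/II-2 aff I-1×I-2: Uu
⇒ U over [I-1,I-2,II-1,II-2]: 3 consistent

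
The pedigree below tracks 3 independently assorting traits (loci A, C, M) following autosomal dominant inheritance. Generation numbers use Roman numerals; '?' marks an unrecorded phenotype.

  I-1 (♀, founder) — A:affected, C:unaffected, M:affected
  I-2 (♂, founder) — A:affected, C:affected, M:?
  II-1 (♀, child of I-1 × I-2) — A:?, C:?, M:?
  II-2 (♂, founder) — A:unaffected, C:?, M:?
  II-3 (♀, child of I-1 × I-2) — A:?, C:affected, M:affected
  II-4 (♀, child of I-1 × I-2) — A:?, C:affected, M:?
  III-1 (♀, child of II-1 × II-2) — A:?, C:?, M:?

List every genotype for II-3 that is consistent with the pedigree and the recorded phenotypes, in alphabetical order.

A/I-1 aff ·: Aa|AA
A/I-2 aff ·: Aa|AA
A/II-1 ? I-1×I-2: aa|Aa|AA
A/II-2 un ·: aa
A/II-3 ? I-1×I-2: aa|Aa|AA
A/II-4 ? I-1×I-2: aa|Aa|AA
A/III-1 ? II-1×II-2: aa|Aa
⇒ A over [I-1,I-2,II-1,II-2,II-3,II-4,III-1]: 61 consistent
C/I-1 un ·: cc
C/I-2 aff ·: Cc|CC
C/II-1 ? I-1×I-2: cc|Cc
C/II-2 ? ·: cc|Cc|CC
C/II-3 aff I-1×I-2: Cc
C/II-4 aff I-1×I-2: Cc
C/III-1 ? II-1×II-2: cc|Cc|CC
⇒ C over [I-1,I-2,II-1,II-2,II-3,II-4,III-1]: 18 consistent
M/I-1 aff ·: Mm|MM
M/I-2 ? ·: mm|Mm|MM
M/II-1 ? I-1×I-2: mm|Mm|MM
M/II-2 ? ·: mm|Mm|MM
M/II-3 aff I-1×I-2: Mm|MM
M/II-4 ? I-1×I-2: mm|Mm|MM
M/III-1 ? II-1×II-2: mm|Mm|MM
⇒ M over [I-1,I-2,II-1,II-2,II-3,II-4,III-1]: 211 consistent

II-3 ∈ {AA Cc MM, AA Cc Mm, Aa Cc MM, Aa Cc Mm, aa Cc MM, aa Cc Mm}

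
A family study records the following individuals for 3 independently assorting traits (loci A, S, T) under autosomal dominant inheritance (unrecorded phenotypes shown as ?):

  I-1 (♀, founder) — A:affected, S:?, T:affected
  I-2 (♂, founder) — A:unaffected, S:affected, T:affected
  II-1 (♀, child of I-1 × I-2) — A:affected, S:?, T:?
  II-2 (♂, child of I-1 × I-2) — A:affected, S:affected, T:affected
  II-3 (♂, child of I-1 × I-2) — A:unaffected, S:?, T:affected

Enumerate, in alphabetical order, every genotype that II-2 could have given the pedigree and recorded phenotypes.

A/I-1 aff ·: Aa
A/I-2 un ·: aa
A/II-1 aff I-1×I-2: Aa
A/II-2 aff I-1×I-2: Aa
A/II-3 un I-1×I-2: aa
⇒ A over [I-1,I-2,II-1,II-2,II-3]: 1 consistent
S/I-1 ? ·: ss|Ss|SS
S/I-2 aff ·: Ss|SS
S/II-1 ? I-1×I-2: ss|Ss|SS
S/II-2 aff I-1×I-2: Ss|SS
S/II-3 ? I-1×I-2: ss|Ss|SS
⇒ S over [I-1,I-2,II-1,II-2,II-3]: 40 consistent
T/I-1 aff ·: Tt|TT
T/I-2 aff ·: Tt|TT
T/II-1 ? I-1×I-2: tt|Tt|TT
T/II-2 aff I-1×I-2: Tt|TT
T/II-3 aff I-1×I-2: Tt|TT
⇒ T over [I-1,I-2,II-1,II-2,II-3]: 29 consistent

II-2 ∈ {Aa SS TT, Aa SS Tt, Aa Ss TT, Aa Ss Tt}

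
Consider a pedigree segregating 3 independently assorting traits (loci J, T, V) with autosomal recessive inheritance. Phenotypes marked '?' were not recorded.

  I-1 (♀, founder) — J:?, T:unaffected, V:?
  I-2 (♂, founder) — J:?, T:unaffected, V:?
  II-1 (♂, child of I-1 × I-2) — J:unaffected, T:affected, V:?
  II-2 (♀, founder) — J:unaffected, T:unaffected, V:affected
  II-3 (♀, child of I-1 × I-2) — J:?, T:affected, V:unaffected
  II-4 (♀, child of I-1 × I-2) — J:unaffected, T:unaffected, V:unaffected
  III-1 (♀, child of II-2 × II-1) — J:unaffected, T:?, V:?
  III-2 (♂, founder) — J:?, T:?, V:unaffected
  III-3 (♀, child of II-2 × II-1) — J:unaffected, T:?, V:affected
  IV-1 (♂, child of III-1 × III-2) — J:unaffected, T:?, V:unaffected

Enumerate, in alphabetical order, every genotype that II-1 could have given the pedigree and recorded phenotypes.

II-1 ∈ {JJ tt Vv, JJ tt vv, Jj tt Vv, Jj tt vv}

J/I-1 ? ·: JJ|Jj|jj
J/I-2 ? ·: JJ|Jj|jj
J/II-1 un I-1×I-2: JJ|Jj
J/II-2 un ·: JJ|Jj
J/II-3 ? I-1×I-2: JJ|Jj|jj
J/II-4 un I-1×I-2: JJ|Jj
J/III-1 un II-2×II-1: JJ|Jj
J/III-2 ? ·: JJ|Jj|jj
J/III-3 un II-2×II-1: JJ|Jj
J/IV-1 un III-1×III-2: JJ|Jj
⇒ J over [I-1,I-2,II-1,II-2,II-3,II-4,III-1,III-2,III-3,IV-1]: 1050 consistent
T/I-1 un ·: Tt
T/I-2 un ·: Tt
T/II-1 aff I-1×I-2: tt
T/II-2 un ·: TT|Tt
T/II-3 aff I-1×I-2: tt
T/II-4 un I-1×I-2: TT|Tt
T/III-1 ? II-2×II-1: Tt|tt
T/III-2 ? ·: TT|Tt|tt
T/III-3 ? II-2×II-1: Tt|tt
T/IV-1 ? III-1×III-2: TT|Tt|tt
⇒ T over [I-1,I-2,II-1,II-2,II-3,II-4,III-1,III-2,III-3,IV-1]: 58 consistent
V/I-1 ? ·: VV|Vv|vv
V/I-2 ? ·: VV|Vv|vv
V/II-1 ? I-1×I-2: Vv|vv
V/II-2 aff ·: vv
V/II-3 un I-1×I-2: VV|Vv
V/II-4 un I-1×I-2: VV|Vv
V/III-1 ? II-2×II-1: Vv|vv
V/III-2 un ·: VV|Vv
V/III-3 aff II-2×II-1: vv
V/IV-1 un III-1×III-2: VV|Vv
⇒ V over [I-1,I-2,II-1,II-2,II-3,II-4,III-1,III-2,III-3,IV-1]: 108 consistent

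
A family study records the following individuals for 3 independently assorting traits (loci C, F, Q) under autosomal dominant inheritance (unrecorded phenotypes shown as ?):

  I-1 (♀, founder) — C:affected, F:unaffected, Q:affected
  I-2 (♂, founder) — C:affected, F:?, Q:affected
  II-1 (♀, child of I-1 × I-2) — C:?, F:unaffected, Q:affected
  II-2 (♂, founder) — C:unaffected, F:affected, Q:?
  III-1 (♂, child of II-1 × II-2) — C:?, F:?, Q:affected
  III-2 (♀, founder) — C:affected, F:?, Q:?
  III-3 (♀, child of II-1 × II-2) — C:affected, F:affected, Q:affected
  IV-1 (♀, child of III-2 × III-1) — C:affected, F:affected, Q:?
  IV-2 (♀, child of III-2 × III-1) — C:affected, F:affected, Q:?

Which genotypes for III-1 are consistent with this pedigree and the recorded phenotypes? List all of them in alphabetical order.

III-1 ∈ {Cc Ff QQ, Cc Ff Qq, Cc ff QQ, Cc ff Qq, cc Ff QQ, cc Ff Qq, cc ff QQ, cc ff Qq}

C/I-1 aff ·: Cc|CC
C/I-2 aff ·: Cc|CC
C/II-1 ? I-1×I-2: Cc|CC
C/II-2 un ·: cc
C/III-1 ? II-1×II-2: cc|Cc
C/III-2 aff ·: Cc|CC
C/III-3 aff II-1×II-2: Cc
C/IV-1 aff III-2×III-1: Cc|CC
C/IV-2 aff III-2×III-1: Cc|CC
⇒ C over [I-1,I-2,II-1,II-2,III-1,III-2,III-3,IV-1,IV-2]: 62 consistent
F/I-1 un ·: ff
F/I-2 ? ·: ff|Ff
F/II-1 un I-1×I-2: ff
F/II-2 aff ·: Ff|FF
F/III-1 ? II-1×II-2: ff|Ff
F/III-2 ? ·: ff|Ff|FF
F/III-3 aff II-1×II-2: Ff
F/IV-1 aff III-2×III-1: Ff|FF
F/IV-2 aff III-2×III-1: Ff|FF
⇒ F over [I-1,I-2,II-1,II-2,III-1,III-2,III-3,IV-1,IV-2]: 40 consistent
Q/I-1 aff ·: Qq|QQ
Q/I-2 aff ·: Qq|QQ
Q/II-1 aff I-1×I-2: Qq|QQ
Q/II-2 ? ·: qq|Qq|QQ
Q/III-1 aff II-1×II-2: Qq|QQ
Q/III-2 ? ·: qq|Qq|QQ
Q/III-3 aff II-1×II-2: Qq|QQ
Q/IV-1 ? III-2×III-1: qq|Qq|QQ
Q/IV-2 ? III-2×III-1: qq|Qq|QQ
⇒ Q over [I-1,I-2,II-1,II-2,III-1,III-2,III-3,IV-1,IV-2]: 603 consistent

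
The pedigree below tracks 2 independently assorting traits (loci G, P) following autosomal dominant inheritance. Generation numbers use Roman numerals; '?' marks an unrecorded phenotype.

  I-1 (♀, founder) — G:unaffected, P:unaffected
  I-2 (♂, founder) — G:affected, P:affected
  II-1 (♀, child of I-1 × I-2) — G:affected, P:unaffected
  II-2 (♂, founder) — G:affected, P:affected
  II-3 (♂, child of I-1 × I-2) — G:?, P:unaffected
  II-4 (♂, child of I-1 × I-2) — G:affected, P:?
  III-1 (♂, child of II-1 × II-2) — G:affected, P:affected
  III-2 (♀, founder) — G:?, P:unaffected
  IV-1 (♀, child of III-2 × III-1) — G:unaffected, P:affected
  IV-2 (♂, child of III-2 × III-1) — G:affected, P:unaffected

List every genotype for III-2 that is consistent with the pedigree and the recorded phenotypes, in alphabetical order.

III-2 ∈ {Gg pp, gg pp}

G/I-1 un ·: gg
G/I-2 aff ·: Gg|GG
G/II-1 aff I-1×I-2: Gg
G/II-2 aff ·: Gg|GG
G/II-3 ? I-1×I-2: gg|Gg
G/II-4 aff I-1×I-2: Gg
G/III-1 aff II-1×II-2: Gg
G/III-2 ? ·: gg|Gg
G/IV-1 un III-2×III-1: gg
G/IV-2 aff III-2×III-1: Gg|GG
⇒ G over [I-1,I-2,II-1,II-2,II-3,II-4,III-1,III-2,IV-1,IV-2]: 18 consistent
P/I-1 un ·: pp
P/I-2 aff ·: Pp
P/II-1 un I-1×I-2: pp
P/II-2 aff ·: Pp|PP
P/II-3 un I-1×I-2: pp
P/II-4 ? I-1×I-2: pp|Pp
P/III-1 aff II-1×II-2: Pp
P/III-2 un ·: pp
P/IV-1 aff III-2×III-1: Pp
P/IV-2 un III-2×III-1: pp
⇒ P over [I-1,I-2,II-1,II-2,II-3,II-4,III-1,III-2,IV-1,IV-2]: 4 consistent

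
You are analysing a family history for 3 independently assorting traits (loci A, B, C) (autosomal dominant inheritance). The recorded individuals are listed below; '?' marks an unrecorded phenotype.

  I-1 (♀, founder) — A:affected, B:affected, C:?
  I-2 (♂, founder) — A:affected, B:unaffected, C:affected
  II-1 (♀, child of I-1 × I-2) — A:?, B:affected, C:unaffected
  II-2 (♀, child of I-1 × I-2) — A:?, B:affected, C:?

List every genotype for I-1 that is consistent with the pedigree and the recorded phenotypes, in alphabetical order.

I-1 ∈ {AA BB Cc, AA BB cc, AA Bb Cc, AA Bb cc, Aa BB Cc, Aa BB cc, Aa Bb Cc, Aa Bb cc}

A/I-1 aff ·: Aa|AA
A/I-2 aff ·: Aa|AA
A/II-1 ? I-1×I-2: aa|Aa|AA
A/II-2 ? I-1×I-2: aa|Aa|AA
⇒ A over [I-1,I-2,II-1,II-2]: 18 consistent
B/I-1 aff ·: Bb|BB
B/I-2 un ·: bb
B/II-1 aff I-1×I-2: Bb
B/II-2 aff I-1×I-2: Bb
⇒ B over [I-1,I-2,II-1,II-2]: 2 consistent
C/I-1 ? ·: cc|Cc
C/I-2 aff ·: Cc
C/II-1 un I-1×I-2: cc
C/II-2 ? I-1×I-2: cc|Cc|CC
⇒ C over [I-1,I-2,II-1,II-2]: 5 consistent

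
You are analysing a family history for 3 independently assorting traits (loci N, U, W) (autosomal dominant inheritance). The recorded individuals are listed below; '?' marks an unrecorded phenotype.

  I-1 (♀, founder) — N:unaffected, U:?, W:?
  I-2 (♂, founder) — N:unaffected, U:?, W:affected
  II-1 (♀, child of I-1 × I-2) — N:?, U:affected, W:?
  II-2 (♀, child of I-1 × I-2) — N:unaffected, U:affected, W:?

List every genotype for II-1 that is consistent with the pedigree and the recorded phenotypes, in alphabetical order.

N/I-1 un ·: nn
N/I-2 un ·: nn
N/II-1 ? I-1×I-2: nn
N/II-2 un I-1×I-2: nn
⇒ N over [I-1,I-2,II-1,II-2]: 1 consistent
U/I-1 ? ·: uu|Uu|UU
U/I-2 ? ·: uu|Uu|UU
U/II-1 aff I-1×I-2: Uu|UU
U/II-2 aff I-1×I-2: Uu|UU
⇒ U over [I-1,I-2,II-1,II-2]: 17 consistent
W/I-1 ? ·: ww|Ww|WW
W/I-2 aff ·: Ww|WW
W/II-1 ? I-1×I-2: ww|Ww|WW
W/II-2 ? I-1×I-2: ww|Ww|WW
⇒ W over [I-1,I-2,II-1,II-2]: 23 consistent

II-1 ∈ {nn UU WW, nn UU Ww, nn UU ww, nn Uu WW, nn Uu Ww, nn Uu ww}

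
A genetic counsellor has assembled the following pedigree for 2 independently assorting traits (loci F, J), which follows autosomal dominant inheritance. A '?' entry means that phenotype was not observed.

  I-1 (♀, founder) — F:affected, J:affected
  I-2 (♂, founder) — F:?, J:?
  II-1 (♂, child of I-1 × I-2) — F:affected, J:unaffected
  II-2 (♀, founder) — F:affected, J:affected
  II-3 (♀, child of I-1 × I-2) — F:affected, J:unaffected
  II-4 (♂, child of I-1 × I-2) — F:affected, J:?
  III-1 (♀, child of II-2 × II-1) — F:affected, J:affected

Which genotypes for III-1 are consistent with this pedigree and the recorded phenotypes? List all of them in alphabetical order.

III-1 ∈ {FF Jj, Ff Jj}

F/I-1 aff ·: Ff|FF
F/I-2 ? ·: ff|Ff|FF
F/II-1 aff I-1×I-2: Ff|FF
F/II-2 aff ·: Ff|FF
F/II-3 aff I-1×I-2: Ff|FF
F/II-4 aff I-1×I-2: Ff|FF
F/III-1 aff II-2×II-1: Ff|FF
⇒ F over [I-1,I-2,II-1,II-2,II-3,II-4,III-1]: 95 consistent
J/I-1 aff ·: Jj
J/I-2 ? ·: jj|Jj
J/II-1 un I-1×I-2: jj
J/II-2 aff ·: Jj|JJ
J/II-3 un I-1×I-2: jj
J/II-4 ? I-1×I-2: jj|Jj|JJ
J/III-1 aff II-2×II-1: Jj
⇒ J over [I-1,I-2,II-1,II-2,II-3,II-4,III-1]: 10 consistent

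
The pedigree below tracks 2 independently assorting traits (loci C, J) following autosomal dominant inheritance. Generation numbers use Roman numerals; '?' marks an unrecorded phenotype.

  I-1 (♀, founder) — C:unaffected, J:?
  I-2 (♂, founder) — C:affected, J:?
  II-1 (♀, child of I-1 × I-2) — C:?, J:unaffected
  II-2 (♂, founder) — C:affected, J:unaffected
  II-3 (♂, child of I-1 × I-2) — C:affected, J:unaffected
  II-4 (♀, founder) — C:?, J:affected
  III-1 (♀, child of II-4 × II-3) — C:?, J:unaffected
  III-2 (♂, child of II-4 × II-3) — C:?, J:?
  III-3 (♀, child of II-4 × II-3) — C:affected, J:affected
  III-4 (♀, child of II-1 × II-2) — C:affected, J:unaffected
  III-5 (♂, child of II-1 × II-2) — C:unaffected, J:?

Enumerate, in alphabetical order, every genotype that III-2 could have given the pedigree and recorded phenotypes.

C/I-1 un ·: cc
C/I-2 aff ·: Cc|CC
C/II-1 ? I-1×I-2: cc|Cc
C/II-2 aff ·: Cc
C/II-3 aff I-1×I-2: Cc
C/II-4 ? ·: cc|Cc|CC
C/III-1 ? II-4×II-3: cc|Cc|CC
C/III-2 ? II-4×II-3: cc|Cc|CC
C/III-3 aff II-4×II-3: Cc|CC
C/III-4 aff II-1×II-2: Cc|CC
C/III-5 un II-1×II-2: cc
⇒ C over [I-1,I-2,II-1,II-2,II-3,II-4,III-1,III-2,III-3,III-4,III-5]: 150 consistent
J/I-1 ? ·: jj|Jj
J/I-2 ? ·: jj|Jj
J/II-1 un I-1×I-2: jj
J/II-2 un ·: jj
J/II-3 un I-1×I-2: jj
J/II-4 aff ·: Jj
J/III-1 un II-4×II-3: jj
J/III-2 ? II-4×II-3: jj|Jj
J/III-3 aff II-4×II-3: Jj
J/III-4 un II-1×II-2: jj
J/III-5 ? II-1×II-2: jj
⇒ J over [I-1,I-2,II-1,II-2,II-3,II-4,III-1,III-2,III-3,III-4,III-5]: 8 consistent

III-2 ∈ {CC Jj, CC jj, Cc Jj, Cc jj, cc Jj, cc jj}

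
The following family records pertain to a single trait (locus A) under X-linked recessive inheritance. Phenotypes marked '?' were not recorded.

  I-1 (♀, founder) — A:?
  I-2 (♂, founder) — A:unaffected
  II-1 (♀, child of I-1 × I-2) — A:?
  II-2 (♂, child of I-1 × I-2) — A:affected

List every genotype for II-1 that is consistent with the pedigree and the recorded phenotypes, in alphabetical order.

II-1 ∈ {X^AX^A, X^AX^a}

A/I-1 ? ·: X^AX^a|X^aX^a
A/I-2 un ·: X^AY
A/II-1 ? I-1×I-2: X^AX^A|X^AX^a
A/II-2 aff I-1×I-2: X^aY
⇒ A over [I-1,I-2,II-1,II-2]: 3 consistent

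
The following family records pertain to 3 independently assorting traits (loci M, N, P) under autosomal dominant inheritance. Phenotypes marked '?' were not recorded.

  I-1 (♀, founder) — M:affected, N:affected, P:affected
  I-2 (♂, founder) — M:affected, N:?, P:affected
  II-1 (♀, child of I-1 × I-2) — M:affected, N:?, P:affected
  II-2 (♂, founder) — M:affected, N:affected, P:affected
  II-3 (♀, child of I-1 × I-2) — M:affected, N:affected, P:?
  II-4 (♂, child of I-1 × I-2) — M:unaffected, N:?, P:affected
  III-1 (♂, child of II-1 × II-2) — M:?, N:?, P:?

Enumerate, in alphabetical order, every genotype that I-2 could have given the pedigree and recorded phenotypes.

M/I-1 aff ·: Mm
M/I-2 aff ·: Mm
M/II-1 aff I-1×I-2: Mm|MM
M/II-2 aff ·: Mm|MM
M/II-3 aff I-1×I-2: Mm|MM
M/II-4 un I-1×I-2: mm
M/III-1 ? II-1×II-2: mm|Mm|MM
⇒ M over [I-1,I-2,II-1,II-2,II-3,II-4,III-1]: 16 consistent
N/I-1 aff ·: Nn|NN
N/I-2 ? ·: nn|Nn|NN
N/II-1 ? I-1×I-2: nn|Nn|NN
N/II-2 aff ·: Nn|NN
N/II-3 aff I-1×I-2: Nn|NN
N/II-4 ? I-1×I-2: nn|Nn|NN
N/III-1 ? II-1×II-2: nn|Nn|NN
⇒ N over [I-1,I-2,II-1,II-2,II-3,II-4,III-1]: 154 consistent
P/I-1 aff ·: Pp|PP
P/I-2 aff ·: Pp|PP
P/II-1 aff I-1×I-2: Pp|PP
P/II-2 aff ·: Pp|PP
P/II-3 ? I-1×I-2: pp|Pp|PP
P/II-4 aff I-1×I-2: Pp|PP
P/III-1 ? II-1×II-2: pp|Pp|PP
⇒ P over [I-1,I-2,II-1,II-2,II-3,II-4,III-1]: 115 consistent

I-2 ∈ {Mm NN PP, Mm NN Pp, Mm Nn PP, Mm Nn Pp, Mm nn PP, Mm nn Pp}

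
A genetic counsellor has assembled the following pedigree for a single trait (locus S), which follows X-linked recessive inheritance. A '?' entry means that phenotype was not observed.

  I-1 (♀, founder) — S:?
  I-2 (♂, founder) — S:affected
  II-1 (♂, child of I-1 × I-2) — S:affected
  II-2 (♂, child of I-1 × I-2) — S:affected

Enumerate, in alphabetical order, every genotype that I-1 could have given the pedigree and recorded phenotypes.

I-1 ∈ {X^SX^s, X^sX^s}

S/I-1 ? ·: X^SX^s|X^sX^s
S/I-2 aff ·: X^sY
S/II-1 aff I-1×I-2: X^sY
S/II-2 aff I-1×I-2: X^sY
⇒ S over [I-1,I-2,II-1,II-2]: 2 consistent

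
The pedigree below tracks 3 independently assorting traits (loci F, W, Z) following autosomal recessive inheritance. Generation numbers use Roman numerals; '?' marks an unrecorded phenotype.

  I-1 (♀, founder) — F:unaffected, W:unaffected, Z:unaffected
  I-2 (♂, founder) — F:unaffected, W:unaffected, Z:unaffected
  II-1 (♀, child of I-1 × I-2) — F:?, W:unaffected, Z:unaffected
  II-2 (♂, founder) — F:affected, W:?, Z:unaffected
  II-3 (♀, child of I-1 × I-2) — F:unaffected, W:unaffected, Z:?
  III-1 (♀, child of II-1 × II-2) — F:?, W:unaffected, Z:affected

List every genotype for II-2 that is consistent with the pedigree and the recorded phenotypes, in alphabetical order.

F/I-1 un ·: FF|Ff
F/I-2 un ·: FF|Ff
F/II-1 ? I-1×I-2: FF|Ff|ff
F/II-2 aff ·: ff
F/II-3 un I-1×I-2: FF|Ff
F/III-1 ? II-1×II-2: Ff|ff
⇒ F over [I-1,I-2,II-1,II-2,II-3,III-1]: 21 consistent
W/I-1 un ·: WW|Ww
W/I-2 un ·: WW|Ww
W/II-1 un I-1×I-2: WW|Ww
W/II-2 ? ·: WW|Ww|ww
W/II-3 un I-1×I-2: WW|Ww
W/III-1 un II-1×II-2: WW|Ww
⇒ W over [I-1,I-2,II-1,II-2,II-3,III-1]: 58 consistent
Z/I-1 un ·: ZZ|Zz
Z/I-2 un ·: ZZ|Zz
Z/II-1 un I-1×I-2: Zz
Z/II-2 un ·: Zz
Z/II-3 ? I-1×I-2: ZZ|Zz|zz
Z/III-1 aff II-1×II-2: zz
⇒ Z over [I-1,I-2,II-1,II-2,II-3,III-1]: 7 consistent

II-2 ∈ {ff WW Zz, ff Ww Zz, ff ww Zz}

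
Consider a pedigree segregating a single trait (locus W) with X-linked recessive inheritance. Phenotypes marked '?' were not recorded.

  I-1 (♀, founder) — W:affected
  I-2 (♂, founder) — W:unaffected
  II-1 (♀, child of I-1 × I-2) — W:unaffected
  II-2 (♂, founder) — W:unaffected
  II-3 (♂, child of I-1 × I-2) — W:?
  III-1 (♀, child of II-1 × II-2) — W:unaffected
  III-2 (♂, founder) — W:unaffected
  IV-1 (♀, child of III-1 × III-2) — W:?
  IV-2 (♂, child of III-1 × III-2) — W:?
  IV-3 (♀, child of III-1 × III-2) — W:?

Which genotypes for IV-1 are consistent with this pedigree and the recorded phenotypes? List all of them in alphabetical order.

W/I-1 aff ·: X^wX^w
W/I-2 un ·: X^WY
W/II-1 un I-1×I-2: X^WX^w
W/II-2 un ·: X^WY
W/II-3 ? I-1×I-2: X^wY
W/III-1 un II-1×II-2: X^WX^W|X^WX^w
W/III-2 un ·: X^WY
W/IV-1 ? III-1×III-2: X^WX^W|X^WX^w
W/IV-2 ? III-1×III-2: X^WY|X^wY
W/IV-3 ? III-1×III-2: X^WX^W|X^WX^w
⇒ W over [I-1,I-2,II-1,II-2,II-3,III-1,III-2,IV-1,IV-2,IV-3]: 9 consistent

IV-1 ∈ {X^WX^W, X^WX^w}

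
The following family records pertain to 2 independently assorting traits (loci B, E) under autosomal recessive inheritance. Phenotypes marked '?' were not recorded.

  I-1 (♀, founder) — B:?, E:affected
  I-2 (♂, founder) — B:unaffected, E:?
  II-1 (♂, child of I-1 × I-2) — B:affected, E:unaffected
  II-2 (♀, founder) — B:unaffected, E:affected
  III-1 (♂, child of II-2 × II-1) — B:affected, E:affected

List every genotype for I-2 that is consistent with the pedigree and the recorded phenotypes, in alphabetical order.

I-2 ∈ {Bb EE, Bb Ee}

B/I-1 ? ·: Bb|bb
B/I-2 un ·: Bb
B/II-1 aff I-1×I-2: bb
B/II-2 un ·: Bb
B/III-1 aff II-2×II-1: bb
⇒ B over [I-1,I-2,II-1,II-2,III-1]: 2 consistent
E/I-1 aff ·: ee
E/I-2 ? ·: EE|Ee
E/II-1 un I-1×I-2: Ee
E/II-2 aff ·: ee
E/III-1 aff II-2×II-1: ee
⇒ E over [I-1,I-2,II-1,II-2,III-1]: 2 consistent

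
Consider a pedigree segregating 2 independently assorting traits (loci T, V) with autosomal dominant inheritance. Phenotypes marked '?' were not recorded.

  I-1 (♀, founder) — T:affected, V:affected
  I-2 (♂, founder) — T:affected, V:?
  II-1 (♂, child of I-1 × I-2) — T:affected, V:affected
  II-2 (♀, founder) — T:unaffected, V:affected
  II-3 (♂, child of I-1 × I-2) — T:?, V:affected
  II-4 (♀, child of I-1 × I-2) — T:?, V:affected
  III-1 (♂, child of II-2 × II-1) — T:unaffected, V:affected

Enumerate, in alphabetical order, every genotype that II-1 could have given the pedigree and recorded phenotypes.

II-1 ∈ {Tt VV, Tt Vv}

T/I-1 aff ·: Tt|TT
T/I-2 aff ·: Tt|TT
T/II-1 aff I-1×I-2: Tt
T/II-2 un ·: tt
T/II-3 ? I-1×I-2: tt|Tt|TT
T/II-4 ? I-1×I-2: tt|Tt|TT
T/III-1 un II-2×II-1: tt
⇒ T over [I-1,I-2,II-1,II-2,II-3,II-4,III-1]: 17 consistent
V/I-1 aff ·: Vv|VV
V/I-2 ? ·: vv|Vv|VV
V/II-1 aff I-1×I-2: Vv|VV
V/II-2 aff ·: Vv|VV
V/II-3 aff I-1×I-2: Vv|VV
V/II-4 aff I-1×I-2: Vv|VV
V/III-1 aff II-2×II-1: Vv|VV
⇒ V over [I-1,I-2,II-1,II-2,II-3,II-4,III-1]: 95 consistent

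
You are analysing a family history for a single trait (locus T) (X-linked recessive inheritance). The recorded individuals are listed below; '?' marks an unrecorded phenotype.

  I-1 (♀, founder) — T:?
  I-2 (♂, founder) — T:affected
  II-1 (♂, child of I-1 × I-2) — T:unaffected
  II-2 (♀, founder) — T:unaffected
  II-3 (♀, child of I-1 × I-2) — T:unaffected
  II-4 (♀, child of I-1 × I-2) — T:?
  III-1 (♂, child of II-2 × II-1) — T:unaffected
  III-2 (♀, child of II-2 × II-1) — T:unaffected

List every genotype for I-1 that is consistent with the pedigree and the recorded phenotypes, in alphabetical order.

T/I-1 ? ·: X^TX^T|X^TX^t
T/I-2 aff ·: X^tY
T/II-1 un I-1×I-2: X^TY
T/II-2 un ·: X^TX^T|X^TX^t
T/II-3 un I-1×I-2: X^TX^t
T/II-4 ? I-1×I-2: X^TX^t|X^tX^t
T/III-1 un II-2×II-1: X^TY
T/III-2 un II-2×II-1: X^TX^T|X^TX^t
⇒ T over [I-1,I-2,II-1,II-2,II-3,II-4,III-1,III-2]: 9 consistent

I-1 ∈ {X^TX^T, X^TX^t}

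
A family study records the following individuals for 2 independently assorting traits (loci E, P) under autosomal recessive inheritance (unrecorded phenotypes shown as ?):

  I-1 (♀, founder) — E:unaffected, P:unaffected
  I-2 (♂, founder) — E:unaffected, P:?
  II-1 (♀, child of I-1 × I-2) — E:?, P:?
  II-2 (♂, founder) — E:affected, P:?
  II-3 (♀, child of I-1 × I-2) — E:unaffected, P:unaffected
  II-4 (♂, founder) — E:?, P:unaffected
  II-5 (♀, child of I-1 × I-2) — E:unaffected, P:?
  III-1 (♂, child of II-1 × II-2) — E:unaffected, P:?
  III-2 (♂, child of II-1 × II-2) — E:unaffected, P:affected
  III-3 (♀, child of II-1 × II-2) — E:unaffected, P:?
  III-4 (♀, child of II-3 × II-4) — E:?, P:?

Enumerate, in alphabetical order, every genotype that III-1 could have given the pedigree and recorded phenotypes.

E/I-1 un ·: EE|Ee
E/I-2 un ·: EE|Ee
E/II-1 ? I-1×I-2: EE|Ee
E/II-2 aff ·: ee
E/II-3 un I-1×I-2: EE|Ee
E/II-4 ? ·: EE|Ee|ee
E/II-5 un I-1×I-2: EE|Ee
E/III-1 un II-1×II-2: Ee
E/III-2 un II-1×II-2: Ee
E/III-3 un II-1×II-2: Ee
E/III-4 ? II-3×II-4: EE|Ee|ee
⇒ E over [I-1,I-2,II-1,II-2,II-3,II-4,II-5,III-1,III-2,III-3,III-4]: 136 consistent
P/I-1 un ·: PP|Pp
P/I-2 ? ·: PP|Pp|pp
P/II-1 ? I-1×I-2: Pp|pp
P/II-2 ? ·: Pp|pp
P/II-3 un I-1×I-2: PP|Pp
P/II-4 un ·: PP|Pp
P/II-5 ? I-1×I-2: PP|Pp|pp
P/III-1 ? II-1×II-2: PP|Pp|pp
P/III-2 aff II-1×II-2: pp
P/III-3 ? II-1×II-2: PP|Pp|pp
P/III-4 ? II-3×II-4: PP|Pp|pp
⇒ P over [I-1,I-2,II-1,II-2,II-3,II-4,II-5,III-1,III-2,III-3,III-4]: 1093 consistent

III-1 ∈ {Ee PP, Ee Pp, Ee pp}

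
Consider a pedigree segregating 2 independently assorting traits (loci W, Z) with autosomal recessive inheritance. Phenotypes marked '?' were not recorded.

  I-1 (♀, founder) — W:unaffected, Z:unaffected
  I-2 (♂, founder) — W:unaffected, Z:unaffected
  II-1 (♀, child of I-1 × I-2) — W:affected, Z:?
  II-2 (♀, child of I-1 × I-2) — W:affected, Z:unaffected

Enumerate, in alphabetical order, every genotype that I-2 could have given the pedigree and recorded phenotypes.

W/I-1 un ·: Ww
W/I-2 un ·: Ww
W/II-1 aff I-1×I-2: ww
W/II-2 aff I-1×I-2: ww
⇒ W over [I-1,I-2,II-1,II-2]: 1 consistent
Z/I-1 un ·: ZZ|Zz
Z/I-2 un ·: ZZ|Zz
Z/II-1 ? I-1×I-2: ZZ|Zz|zz
Z/II-2 un I-1×I-2: ZZ|Zz
⇒ Z over [I-1,I-2,II-1,II-2]: 15 consistent

I-2 ∈ {Ww ZZ, Ww Zz}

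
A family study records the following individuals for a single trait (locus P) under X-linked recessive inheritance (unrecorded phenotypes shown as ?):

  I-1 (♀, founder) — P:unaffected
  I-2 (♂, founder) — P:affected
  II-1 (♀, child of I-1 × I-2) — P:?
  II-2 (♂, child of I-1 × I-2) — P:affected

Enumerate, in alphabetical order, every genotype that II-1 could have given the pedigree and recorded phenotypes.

P/I-1 un ·: X^PX^p
P/I-2 aff ·: X^pY
P/II-1 ? I-1×I-2: X^PX^p|X^pX^p
P/II-2 aff I-1×I-2: X^pY
⇒ P over [I-1,I-2,II-1,II-2]: 2 consistent

II-1 ∈ {X^PX^p, X^pX^p}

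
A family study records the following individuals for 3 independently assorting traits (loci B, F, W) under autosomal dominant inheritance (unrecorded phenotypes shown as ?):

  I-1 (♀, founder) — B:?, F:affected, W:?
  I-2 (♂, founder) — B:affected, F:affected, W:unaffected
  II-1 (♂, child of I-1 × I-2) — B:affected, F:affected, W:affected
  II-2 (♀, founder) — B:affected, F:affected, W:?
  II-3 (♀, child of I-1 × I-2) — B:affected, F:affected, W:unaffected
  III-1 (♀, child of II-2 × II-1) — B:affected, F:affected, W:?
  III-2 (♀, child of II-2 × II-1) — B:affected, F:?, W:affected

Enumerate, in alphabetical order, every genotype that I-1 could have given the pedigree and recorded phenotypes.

I-1 ∈ {BB FF Ww, BB Ff Ww, Bb FF Ww, Bb Ff Ww, bb FF Ww, bb Ff Ww}

B/I-1 ? ·: bb|Bb|BB
B/I-2 aff ·: Bb|BB
B/II-1 aff I-1×I-2: Bb|BB
B/II-2 aff ·: Bb|BB
B/II-3 aff I-1×I-2: Bb|BB
B/III-1 aff II-2×II-1: Bb|BB
B/III-2 aff II-2×II-1: Bb|BB
⇒ B over [I-1,I-2,II-1,II-2,II-3,III-1,III-2]: 99 consistent
F/I-1 aff ·: Ff|FF
F/I-2 aff ·: Ff|FF
F/II-1 aff I-1×I-2: Ff|FF
F/II-2 aff ·: Ff|FF
F/II-3 aff I-1×I-2: Ff|FF
F/III-1 aff II-2×II-1: Ff|FF
F/III-2 ? II-2×II-1: ff|Ff|FF
⇒ F over [I-1,I-2,II-1,II-2,II-3,III-1,III-2]: 95 consistent
W/I-1 ? ·: Ww
W/I-2 un ·: ww
W/II-1 aff I-1×I-2: Ww
W/II-2 ? ·: ww|Ww|WW
W/II-3 un I-1×I-2: ww
W/III-1 ? II-2×II-1: ww|Ww|WW
W/III-2 aff II-2×II-1: Ww|WW
⇒ W over [I-1,I-2,II-1,II-2,II-3,III-1,III-2]: 12 consistent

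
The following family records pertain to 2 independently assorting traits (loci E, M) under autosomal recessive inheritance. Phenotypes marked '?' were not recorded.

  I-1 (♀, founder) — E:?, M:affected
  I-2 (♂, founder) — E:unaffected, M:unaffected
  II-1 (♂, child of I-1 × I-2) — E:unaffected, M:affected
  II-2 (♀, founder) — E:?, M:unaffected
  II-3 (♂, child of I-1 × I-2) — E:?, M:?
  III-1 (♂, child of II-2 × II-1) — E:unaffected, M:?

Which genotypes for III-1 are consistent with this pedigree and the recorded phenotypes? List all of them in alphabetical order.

III-1 ∈ {EE Mm, EE mm, Ee Mm, Ee mm}

E/I-1 ? ·: EE|Ee|ee
E/I-2 un ·: EE|Ee
E/II-1 un I-1×I-2: EE|Ee
E/II-2 ? ·: EE|Ee|ee
E/II-3 ? I-1×I-2: EE|Ee|ee
E/III-1 un II-2×II-1: EE|Ee
⇒ E over [I-1,I-2,II-1,II-2,II-3,III-1]: 82 consistent
M/I-1 aff ·: mm
M/I-2 un ·: Mm
M/II-1 aff I-1×I-2: mm
M/II-2 un ·: MM|Mm
M/II-3 ? I-1×I-2: Mm|mm
M/III-1 ? II-2×II-1: Mm|mm
⇒ M over [I-1,I-2,II-1,II-2,II-3,III-1]: 6 consistent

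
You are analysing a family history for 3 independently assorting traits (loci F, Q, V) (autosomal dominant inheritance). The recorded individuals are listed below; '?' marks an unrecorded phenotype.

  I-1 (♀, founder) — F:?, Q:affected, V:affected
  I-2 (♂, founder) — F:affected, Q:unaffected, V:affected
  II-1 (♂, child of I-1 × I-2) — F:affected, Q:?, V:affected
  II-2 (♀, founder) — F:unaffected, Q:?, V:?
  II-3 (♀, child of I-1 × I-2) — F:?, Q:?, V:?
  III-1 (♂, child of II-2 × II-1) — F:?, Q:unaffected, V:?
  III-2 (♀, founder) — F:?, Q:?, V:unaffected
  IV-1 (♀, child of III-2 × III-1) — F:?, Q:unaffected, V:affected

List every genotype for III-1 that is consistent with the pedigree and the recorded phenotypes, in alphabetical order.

F/I-1 ? ·: ff|Ff|FF
F/I-2 aff ·: Ff|FF
F/II-1 aff I-1×I-2: Ff|FF
F/II-2 un ·: ff
F/II-3 ? I-1×I-2: ff|Ff|FF
F/III-1 ? II-2×II-1: ff|Ff
F/III-2 ? ·: ff|Ff|FF
F/IV-1 ? III-2×III-1: ff|Ff|FF
⇒ F over [I-1,I-2,II-1,II-2,II-3,III-1,III-2,IV-1]: 166 consistent
Q/I-1 aff ·: Qq|QQ
Q/I-2 un ·: qq
Q/II-1 ? I-1×I-2: qq|Qq
Q/II-2 ? ·: qq|Qq
Q/II-3 ? I-1×I-2: qq|Qq
Q/III-1 un II-2×II-1: qq
Q/III-2 ? ·: qq|Qq
Q/IV-1 un III-2×III-1: qq
⇒ Q over [I-1,I-2,II-1,II-2,II-3,III-1,III-2,IV-1]: 20 consistent
V/I-1 aff ·: Vv|VV
V/I-2 aff ·: Vv|VV
V/II-1 aff I-1×I-2: Vv|VV
V/II-2 ? ·: vv|Vv|VV
V/II-3 ? I-1×I-2: vv|Vv|VV
V/III-1 ? II-2×II-1: Vv|VV
V/III-2 un ·: vv
V/IV-1 aff III-2×III-1: Vv
⇒ V over [I-1,I-2,II-1,II-2,II-3,III-1,III-2,IV-1]: 67 consistent

III-1 ∈ {Ff qq VV, Ff qq Vv, ff qq VV, ff qq Vv}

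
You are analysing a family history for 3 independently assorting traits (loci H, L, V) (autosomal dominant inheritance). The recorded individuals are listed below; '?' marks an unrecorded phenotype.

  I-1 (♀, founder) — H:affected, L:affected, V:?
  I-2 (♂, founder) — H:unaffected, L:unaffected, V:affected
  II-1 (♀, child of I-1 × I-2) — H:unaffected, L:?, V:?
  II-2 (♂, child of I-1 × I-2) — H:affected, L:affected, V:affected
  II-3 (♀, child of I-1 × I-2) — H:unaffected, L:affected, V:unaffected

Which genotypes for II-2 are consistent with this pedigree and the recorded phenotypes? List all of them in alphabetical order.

H/I-1 aff ·: Hh
H/I-2 un ·: hh
H/II-1 un I-1×I-2: hh
H/II-2 aff I-1×I-2: Hh
H/II-3 un I-1×I-2: hh
⇒ H over [I-1,I-2,II-1,II-2,II-3]: 1 consistent
L/I-1 aff ·: Ll|LL
L/I-2 un ·: ll
L/II-1 ? I-1×I-2: ll|Ll
L/II-2 aff I-1×I-2: Ll
L/II-3 aff I-1×I-2: Ll
⇒ L over [I-1,I-2,II-1,II-2,II-3]: 3 consistent
V/I-1 ? ·: vv|Vv
V/I-2 aff ·: Vv
V/II-1 ? I-1×I-2: vv|Vv|VV
V/II-2 aff I-1×I-2: Vv|VV
V/II-3 un I-1×I-2: vv
⇒ V over [I-1,I-2,II-1,II-2,II-3]: 8 consistent

II-2 ∈ {Hh Ll VV, Hh Ll Vv}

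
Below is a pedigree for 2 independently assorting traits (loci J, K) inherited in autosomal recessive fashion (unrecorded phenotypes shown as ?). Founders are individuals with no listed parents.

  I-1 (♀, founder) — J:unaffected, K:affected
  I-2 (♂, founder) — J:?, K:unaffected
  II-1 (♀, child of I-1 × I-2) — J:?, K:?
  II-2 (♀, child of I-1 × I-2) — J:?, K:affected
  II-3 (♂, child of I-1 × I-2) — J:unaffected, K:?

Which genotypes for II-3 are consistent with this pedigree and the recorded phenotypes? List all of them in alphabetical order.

J/I-1 un ·: JJ|Jj
J/I-2 ? ·: JJ|Jj|jj
J/II-1 ? I-1×I-2: JJ|Jj|jj
J/II-2 ? I-1×I-2: JJ|Jj|jj
J/II-3 un I-1×I-2: JJ|Jj
⇒ J over [I-1,I-2,II-1,II-2,II-3]: 40 consistent
K/I-1 aff ·: kk
K/I-2 un ·: Kk
K/II-1 ? I-1×I-2: Kk|kk
K/II-2 aff I-1×I-2: kk
K/II-3 ? I-1×I-2: Kk|kk
⇒ K over [I-1,I-2,II-1,II-2,II-3]: 4 consistent

II-3 ∈ {JJ Kk, JJ kk, Jj Kk, Jj kk}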